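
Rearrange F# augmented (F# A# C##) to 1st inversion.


Reasoning:
Root position: F# A# C##
1st inversion: move root up an octave
Bass note: A#
Notes (bottom to top) = A# C## F#


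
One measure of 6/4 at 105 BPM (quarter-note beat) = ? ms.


Solution.
Quarter-note beat duration = 60000 / 105 ms
Beats per measure (6/4) = 6
One measure = 6 × 60000 / 105 = 360000 / 105 ms
= 3428.6 ms


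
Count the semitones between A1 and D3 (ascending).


Let's work it out.
Absolute semitone position = octave×12 + chromatic position
A1: 1×12 + 9 = 21
D3: 3×12 + 2 = 38
Difference = 38 - 21 = 17
= 17 semitones


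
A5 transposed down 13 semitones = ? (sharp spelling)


A5: chromatic position 9 in octave 5 → absolute = 5×12 + 9 = 69
Transpose down 13: 69 - 13 = 56
56 = 4×12 + 8 → G# in octave 4
Result = G#4


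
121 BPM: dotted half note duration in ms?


Let's work it out.
One quarter-note beat = 60000 / BPM = 60000 / 121 ms
Dotted half note = 3 × quarter note
Duration = 3 × 60000 / 121 = 180000 / 121
= 1487.6 ms


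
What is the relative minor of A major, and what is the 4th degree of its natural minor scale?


Working:
The relative minor shares the major's key signature and starts on its 6th degree
6th degree = a major 6th above the tonic; a major 6th above A is F#
→ relative minor of A major is F# minor
F# natural minor scale: F# G# A B C# D E
= F# minor; 4th degree = B


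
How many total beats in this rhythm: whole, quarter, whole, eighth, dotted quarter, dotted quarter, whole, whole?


Beat values:
  whole = 4 beats
  quarter = 1 beat
  whole = 4 beats
  eighth = 0.5 beats
  dotted quarter = 1.5 beats
  dotted quarter = 1.5 beats
  whole = 4 beats
  whole = 4 beats
Sum = 4 + 1 + 4 + 0.5 + 1.5 + 1.5 + 4 + 4
= 20.5 beats


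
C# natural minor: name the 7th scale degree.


Let's work it out.
Natural minor scale pattern: W-H-W-W-H-W-W (2-1-2-2-1-2-2 semitones)
Starting from C#:
  C# + 2 semitones → D#
  D# + 1 semitone → E
  E + 2 semitones → F#
  F# + 2 semitones → G#
  G# + 1 semitone → A
  A + 2 semitones → B
  B + 2 semitones → C#
Scale: C# D# E F# G# A B
Degree 7 = B


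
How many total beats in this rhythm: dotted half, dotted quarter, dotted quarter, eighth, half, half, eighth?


Solution.
Beat values:
  dotted half = 3 beats
  dotted quarter = 1.5 beats
  dotted quarter = 1.5 beats
  eighth = 0.5 beats
  half = 2 beats
  half = 2 beats
  eighth = 0.5 beats
Sum = 3 + 1.5 + 1.5 + 0.5 + 2 + 2 + 0.5
= 11 beats


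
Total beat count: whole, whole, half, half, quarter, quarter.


Beat values:
  whole = 4 beats
  whole = 4 beats
  half = 2 beats
  half = 2 beats
  quarter = 1 beat
  quarter = 1 beat
Sum = 4 + 4 + 2 + 2 + 1 + 1
= 14 beats


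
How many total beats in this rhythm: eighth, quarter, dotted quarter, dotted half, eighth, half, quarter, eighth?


Reasoning:
Beat values:
  eighth = 0.5 beats
  quarter = 1 beat
  dotted quarter = 1.5 beats
  dotted half = 3 beats
  eighth = 0.5 beats
  half = 2 beats
  quarter = 1 beat
  eighth = 0.5 beats
Sum = 0.5 + 1 + 1.5 + 3 + 0.5 + 2 + 1 + 0.5
= 10 beats


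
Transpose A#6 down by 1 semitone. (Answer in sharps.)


Working:
A#6: chromatic position 10 in octave 6 → absolute = 6×12 + 10 = 82
Transpose down 1: 82 - 1 = 81
81 = 6×12 + 9 → A in octave 6
Result = A6


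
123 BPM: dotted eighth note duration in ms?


One quarter-note beat = 60000 / BPM = 60000 / 123 ms
Dotted eighth note = 3/4 × quarter note
Duration = 3/4 × 60000 / 123 = 45000 / 123
= 365.9 ms


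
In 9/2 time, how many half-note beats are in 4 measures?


Solution.
Time signature 9/2: the bottom number 2 means the half note gets one count
The top number 9 means 9 half-note beats per measure
Total = 9 × 4 measures
= 36 half-note beats


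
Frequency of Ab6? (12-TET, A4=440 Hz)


f = 440 × 2^(n/12) where n = semitones from A4
Ab6: 23 semitones from A4
f = 440 × 2^(23/12)
f = 1661.22 Hz


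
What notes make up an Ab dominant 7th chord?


Dominant 7th chord = root + major 3rd + perfect 5th + minor 7th
Seventh chords stack in thirds, so the letter names are A-C-E-G
Root: Ab
Major 3rd above Ab: C
Perfect 5th above Ab: Eb
Minor 7th above Ab: Gb
Chord = Ab C Eb Gb


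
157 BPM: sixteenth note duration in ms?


One quarter-note beat = 60000 / BPM = 60000 / 157 ms
Sixteenth note = 1/4 × quarter note
Duration = 1/4 × 60000 / 157 = 15000 / 157
= 95.5 ms


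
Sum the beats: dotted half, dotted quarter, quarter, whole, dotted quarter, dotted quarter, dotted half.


Working:
Beat values:
  dotted half = 3 beats
  dotted quarter = 1.5 beats
  quarter = 1 beat
  whole = 4 beats
  dotted quarter = 1.5 beats
  dotted quarter = 1.5 beats
  dotted half = 3 beats
Sum = 3 + 1.5 + 1 + 4 + 1.5 + 1.5 + 3
= 15.5 beats


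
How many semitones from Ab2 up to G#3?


Solution.
Absolute semitone position = octave×12 + chromatic position
Ab2: 2×12 + 8 = 32
G#3: 3×12 + 8 = 44
Difference = 44 - 32 = 12
= 12 semitones


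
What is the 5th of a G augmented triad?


Let's work it out.
Augmented triad = root + major 3rd (4 semitones) + augmented 5th (8 semitones)
A triad on G stacks thirds, so the chord tones use letter names G-B-D
Root: G
Major 3rd above G: B
Augmented 5th above G: D#
The 5th = D#


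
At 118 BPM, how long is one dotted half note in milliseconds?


Step by step:
One quarter-note beat = 60000 / BPM = 60000 / 118 ms
Dotted half note = 3 × quarter note
Duration = 3 × 60000 / 118 = 180000 / 118
= 1525.4 ms


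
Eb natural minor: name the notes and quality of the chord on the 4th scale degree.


Let's work it out.
Eb natural minor scale: Eb F Gb Ab Bb Cb Db
Diatonic triad on degree 4 stacks scale notes 4, 6, 1: Ab Cb Eb
Ab→Cb = 3 semitones; Ab→Eb = 7 semitones → minor triad
= Ab Cb Eb (minor)


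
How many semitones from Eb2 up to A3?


Solution.
Absolute semitone position = octave×12 + chromatic position
Eb2: 2×12 + 3 = 27
A3: 3×12 + 9 = 45
Difference = 45 - 27 = 18
= 18 semitones


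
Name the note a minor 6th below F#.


Working:
A 6th spans 6 letter names, so from F we land on A
A minor 6th = 8 semitones below F#
Spell A at that pitch: A#
= A#


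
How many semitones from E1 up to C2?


Step by step:
Absolute semitone position = octave×12 + chromatic position
E1: 1×12 + 4 = 16
C2: 2×12 + 0 = 24
Difference = 24 - 16 = 8
= 8 semitones


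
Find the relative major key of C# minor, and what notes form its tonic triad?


Solution.
The relative major shares the key signature and is a minor 3rd above the minor tonic
A minor 3rd above C# is E
→ relative major of C# minor is E major
Tonic triad of E major = root + major 3rd + perfect 5th = E G# B
= E major; triad = E G# B


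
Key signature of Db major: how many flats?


Solution.
Flat major keys: C(0), F(1), Bb(2), Eb(3), Ab(4), Db(5), Gb(6), Cb(7)
Db major has 5 flats
Order of flats: Bb Eb Ab Db Gb Cb Fb → first 5: Bb, Eb, Ab, Db, Gb
= 5 flats


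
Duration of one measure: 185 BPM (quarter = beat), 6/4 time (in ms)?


Step by step:
Quarter-note beat duration = 60000 / 185 ms
Beats per measure (6/4) = 6
One measure = 6 × 60000 / 185 = 360000 / 185 ms
= 1945.9 ms


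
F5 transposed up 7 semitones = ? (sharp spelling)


Solution.
F5: chromatic position 5 in octave 5 → absolute = 5×12 + 5 = 65
Transpose up 7: 65 + 7 = 72
72 = 6×12 + 0 → C in octave 6
Result = C6


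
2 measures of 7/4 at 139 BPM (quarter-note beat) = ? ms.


Solution.
Quarter-note beat duration = 60000 / 139 ms
Beats per measure (7/4) = 7
One measure = 7 × 60000 / 139 = 420000 / 139 ms
2 measures = 2 × 420000 / 139 = 840000 / 139
= 6043.2 ms


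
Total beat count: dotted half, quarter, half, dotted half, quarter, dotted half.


Step by step:
Beat values:
  dotted half = 3 beats
  quarter = 1 beat
  half = 2 beats
  dotted half = 3 beats
  quarter = 1 beat
  dotted half = 3 beats
Sum = 3 + 1 + 2 + 3 + 1 + 3
= 13 beats


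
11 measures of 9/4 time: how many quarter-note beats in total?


Let's work it out.
Time signature 9/4: the bottom number 4 means the quarter note gets one count
The top number 9 means 9 quarter-note beats per measure
Total = 9 × 11 measures
= 99 quarter-note beats


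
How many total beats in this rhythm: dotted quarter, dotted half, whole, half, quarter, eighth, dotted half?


Beat values:
  dotted quarter = 1.5 beats
  dotted half = 3 beats
  whole = 4 beats
  half = 2 beats
  quarter = 1 beat
  eighth = 0.5 beats
  dotted half = 3 beats
Sum = 1.5 + 3 + 4 + 2 + 1 + 0.5 + 3
= 15 beats


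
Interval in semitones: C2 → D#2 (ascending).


Reasoning:
Absolute semitone position = octave×12 + chromatic position
C2: 2×12 + 0 = 24
D#2: 2×12 + 3 = 27
Difference = 27 - 24 = 3
= 3 semitones


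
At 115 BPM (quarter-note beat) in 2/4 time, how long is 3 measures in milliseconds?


Let's work it out.
Quarter-note beat duration = 60000 / 115 ms
Beats per measure (2/4) = 2
One measure = 2 × 60000 / 115 = 120000 / 115 ms
3 measures = 3 × 120000 / 115 = 360000 / 115
= 3130.4 ms


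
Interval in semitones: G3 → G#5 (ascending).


Let's work it out.
Absolute semitone position = octave×12 + chromatic position
G3: 3×12 + 7 = 43
G#5: 5×12 + 8 = 68
Difference = 68 - 43 = 25
= 25 semitones


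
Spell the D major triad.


Let's work it out.
Major triad = root + major 3rd (4 semitones) + perfect 5th (7 semitones)
A triad on D stacks thirds, so the chord tones use letter names D-F-A
Root: D
Major 3rd above D: F#
Perfect 5th above D: A
Chord = D F# A


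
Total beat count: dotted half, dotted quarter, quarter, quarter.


Reasoning:
Beat values:
  dotted half = 3 beats
  dotted quarter = 1.5 beats
  quarter = 1 beat
  quarter = 1 beat
Sum = 3 + 1.5 + 1 + 1
= 6.5 beats


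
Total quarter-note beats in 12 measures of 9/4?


Reasoning:
Time signature 9/4: the bottom number 4 means the quarter note gets one count
The top number 9 means 9 quarter-note beats per measure
Total = 9 × 12 measures
= 108 quarter-note beats


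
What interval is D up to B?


Let's work it out.
Letter names: D → B spans 6 letter names → a 6th
Semitones: D → B = 9 half-steps
A 6th of 9 semitones is a major 6th
= major 6th


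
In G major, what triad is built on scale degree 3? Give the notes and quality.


G major scale: G A B C D E F#
Diatonic triad on degree 3 stacks scale notes 3, 5, 7: B D F#
B→D = 3 semitones; B→F# = 7 semitones → minor triad
= B D F# (minor)


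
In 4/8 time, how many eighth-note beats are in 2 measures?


Time signature 4/8: the bottom number 8 means the eighth note gets one count
The top number 4 means 4 eighth-note beats per measure
Total = 4 × 2 measures
= 8 eighth-note beats


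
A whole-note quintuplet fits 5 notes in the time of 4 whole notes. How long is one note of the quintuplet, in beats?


Quintuplet: 5 notes occupy the space of 4 whole notes
Space = 4 × 4 = 16 beats
Each quintuplet note = 16 / 5 = 16/5 beats
= 16/5 beats


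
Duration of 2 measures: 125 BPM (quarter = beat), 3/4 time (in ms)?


Reasoning:
Quarter-note beat duration = 60000 / 125 ms
Beats per measure (3/4) = 3
One measure = 3 × 60000 / 125 = 180000 / 125 ms
2 measures = 2 × 180000 / 125 = 360000 / 125
= 2880.0 ms


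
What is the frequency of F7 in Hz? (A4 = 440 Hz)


Step by step:
f = 440 × 2^(n/12) where n = semitones from A4
F7: 32 semitones from A4
f = 440 × 2^(32/12)
f = 2793.83 Hz


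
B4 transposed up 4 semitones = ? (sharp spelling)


Reasoning:
B4: chromatic position 11 in octave 4 → absolute = 4×12 + 11 = 59
Transpose up 4: 59 + 4 = 63
63 = 5×12 + 3 → D# in octave 5
Result = D#5


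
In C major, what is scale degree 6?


Reasoning:
Major scale pattern: W-W-H-W-W-W-H (2-2-1-2-2-2-1 semitones)
Starting from C:
  C + 2 semitones → D
  D + 2 semitones → E
  E + 1 semitone → F
  F + 2 semitones → G
  G + 2 semitones → A
  A + 2 semitones → B
  B + 1 semitone → C
Scale: C D E F G A B
Degree 6 = A


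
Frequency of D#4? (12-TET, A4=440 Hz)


Solution.
f = 440 × 2^(n/12) where n = semitones from A4
D#4: -6 semitones from A4
f = 440 × 2^(-6/12)
f = 311.13 Hz


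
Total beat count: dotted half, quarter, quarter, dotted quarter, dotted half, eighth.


Beat values:
  dotted half = 3 beats
  quarter = 1 beat
  quarter = 1 beat
  dotted quarter = 1.5 beats
  dotted half = 3 beats
  eighth = 0.5 beats
Sum = 3 + 1 + 1 + 1.5 + 3 + 0.5
= 10 beats


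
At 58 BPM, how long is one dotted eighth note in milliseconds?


Reasoning:
One quarter-note beat = 60000 / BPM = 60000 / 58 ms
Dotted eighth note = 3/4 × quarter note
Duration = 3/4 × 60000 / 58 = 45000 / 58
= 775.9 ms


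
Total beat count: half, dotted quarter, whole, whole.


Working:
Beat values:
  half = 2 beats
  dotted quarter = 1.5 beats
  whole = 4 beats
  whole = 4 beats
Sum = 2 + 1.5 + 4 + 4
= 11.5 beats


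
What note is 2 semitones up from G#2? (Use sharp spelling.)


G#2: chromatic position 8 in octave 2 → absolute = 2×12 + 8 = 32
Transpose up 2: 32 + 2 = 34
34 = 2×12 + 10 → A# in octave 2
Result = A#2


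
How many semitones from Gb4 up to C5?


Let's work it out.
Absolute semitone position = octave×12 + chromatic position
Gb4: 4×12 + 6 = 54
C5: 5×12 + 0 = 60
Difference = 60 - 54 = 6
= 6 semitones


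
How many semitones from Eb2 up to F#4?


Solution.
Absolute semitone position = octave×12 + chromatic position
Eb2: 2×12 + 3 = 27
F#4: 4×12 + 6 = 54
Difference = 54 - 27 = 27
= 27 semitones


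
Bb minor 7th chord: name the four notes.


Minor 7th chord = root + minor 3rd + perfect 5th + minor 7th
Seventh chords stack in thirds, so the letter names are B-D-F-A
Root: Bb
Minor 3rd above Bb: Db
Perfect 5th above Bb: F
Minor 7th above Bb: Ab
Chord = Bb Db F Ab


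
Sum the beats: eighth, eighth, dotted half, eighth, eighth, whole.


Let's work it out.
Beat values:
  eighth = 0.5 beats
  eighth = 0.5 beats
  dotted half = 3 beats
  eighth = 0.5 beats
  eighth = 0.5 beats
  whole = 4 beats
Sum = 0.5 + 0.5 + 3 + 0.5 + 0.5 + 4
= 9 beats


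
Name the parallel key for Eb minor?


Solution.
Parallel keys share the same tonic but differ in mode
Eb minor → parallel is Eb major
= Eb major


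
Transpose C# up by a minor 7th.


Solution.
minor 7th: 7 letter names, 10 semitones
Letter: C + 6 → B
Pitch: C# + 10 semitones, spelled as a B → B
= B


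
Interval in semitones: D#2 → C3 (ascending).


Solution.
Absolute semitone position = octave×12 + chromatic position
D#2: 2×12 + 3 = 27
C3: 3×12 + 0 = 36
Difference = 36 - 27 = 9
= 9 semitones


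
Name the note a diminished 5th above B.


A 5th spans 5 letter names, so from B we land on F
A diminished 5th = 6 semitones above B
Spell F at that pitch: F
= F


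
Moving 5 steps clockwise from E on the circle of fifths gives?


Each clockwise step on the circle of fifths moves up a perfect 5th
From E: E → B → F#/Gb → Db → Ab → Eb
= Eb


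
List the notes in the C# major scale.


Let's work it out.
Major scale pattern: W-W-H-W-W-W-H (2-2-1-2-2-2-1 semitones)
Starting from C#:
  C# + 2 semitones → D#
  D# + 2 semitones → E#
  E# + 1 semitone → F#
  F# + 2 semitones → G#
  G# + 2 semitones → A#
  A# + 2 semitones → B#
  B# + 1 semitone → C#
Scale = C# D# E# F# G# A# B#


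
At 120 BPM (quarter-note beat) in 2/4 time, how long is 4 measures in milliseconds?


Let's work it out.
Quarter-note beat duration = 60000 / 120 ms
Beats per measure (2/4) = 2
One measure = 2 × 60000 / 120 = 120000 / 120 ms
4 measures = 4 × 120000 / 120 = 480000 / 120
= 4000.0 ms


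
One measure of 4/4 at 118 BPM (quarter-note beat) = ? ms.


Let's work it out.
Quarter-note beat duration = 60000 / 118 ms
Beats per measure (4/4) = 4
One measure = 4 × 60000 / 118 = 240000 / 118 ms
= 2033.9 ms


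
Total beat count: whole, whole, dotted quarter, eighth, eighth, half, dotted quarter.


Beat values:
  whole = 4 beats
  whole = 4 beats
  dotted quarter = 1.5 beats
  eighth = 0.5 beats
  eighth = 0.5 beats
  half = 2 beats
  dotted quarter = 1.5 beats
Sum = 4 + 4 + 1.5 + 0.5 + 0.5 + 2 + 1.5
= 14 beats


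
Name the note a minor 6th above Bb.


Solution.
A 6th spans 6 letter names, so from B we land on G
A minor 6th = 8 semitones above Bb
Spell G at that pitch: Gb
= Gb


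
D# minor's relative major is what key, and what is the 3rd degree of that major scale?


Let's work it out.
The relative major shares the key signature and is a minor 3rd above the minor tonic
A minor 3rd above D# is F#
→ relative major of D# minor is F# major
F# major scale: F# G# A# B C# D# E#
= F# major; 3rd degree = A#


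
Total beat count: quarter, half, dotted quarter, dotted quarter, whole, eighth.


Beat values:
  quarter = 1 beat
  half = 2 beats
  dotted quarter = 1.5 beats
  dotted quarter = 1.5 beats
  whole = 4 beats
  eighth = 0.5 beats
Sum = 1 + 2 + 1.5 + 1.5 + 4 + 0.5
= 10.5 beats


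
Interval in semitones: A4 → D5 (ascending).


Solution.
Absolute semitone position = octave×12 + chromatic position
A4: 4×12 + 9 = 57
D5: 5×12 + 2 = 62
Difference = 62 - 57 = 5
= 5 semitones


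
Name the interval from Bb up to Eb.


Step by step:
Letter names: B → E spans 4 letter names → a 4th
Semitones: Bb → Eb = 5 half-steps
A 4th of 5 semitones is a perfect 4th
= perfect 4th


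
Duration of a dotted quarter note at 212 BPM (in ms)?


One quarter-note beat = 60000 / BPM = 60000 / 212 ms
Dotted quarter note = 3/2 × quarter note
Duration = 3/2 × 60000 / 212 = 90000 / 212
= 424.5 ms


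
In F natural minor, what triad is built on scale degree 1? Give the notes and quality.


Let's work it out.
F natural minor scale: F G Ab Bb C Db Eb
Diatonic triad on degree 1 stacks scale notes 1, 3, 5: F Ab C
F→Ab = 3 semitones; F→C = 7 semitones → minor triad
= F Ab C (minor)


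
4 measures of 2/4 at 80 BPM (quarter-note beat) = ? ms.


Working:
Quarter-note beat duration = 60000 / 80 ms
Beats per measure (2/4) = 2
One measure = 2 × 60000 / 80 = 120000 / 80 ms
4 measures = 4 × 120000 / 80 = 480000 / 80
= 6000.0 ms


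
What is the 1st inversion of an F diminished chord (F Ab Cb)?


Root position: F Ab Cb
1st inversion: move root up an octave
Bass note: Ab
Notes (bottom to top) = Ab Cb F


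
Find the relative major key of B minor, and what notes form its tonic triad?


The relative major shares the key signature and is a minor 3rd above the minor tonic
A minor 3rd above B is D
→ relative major of B minor is D major
Tonic triad of D major = root + major 3rd + perfect 5th = D F# A
= D major; triad = D F# A


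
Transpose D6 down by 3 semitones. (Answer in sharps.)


D6: chromatic position 2 in octave 6 → absolute = 6×12 + 2 = 74
Transpose down 3: 74 - 3 = 71
71 = 5×12 + 11 → B in octave 5
Result = B5


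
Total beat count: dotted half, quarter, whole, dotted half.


Let's work it out.
Beat values:
  dotted half = 3 beats
  quarter = 1 beat
  whole = 4 beats
  dotted half = 3 beats
Sum = 3 + 1 + 4 + 3
= 11 beats


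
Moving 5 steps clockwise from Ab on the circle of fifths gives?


Working:
Each clockwise step on the circle of fifths moves up a perfect 5th
From Ab: Ab → Eb → Bb → F → C → G
= G


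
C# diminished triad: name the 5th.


Reasoning:
Diminished triad = root + minor 3rd (3 semitones) + diminished 5th (6 semitones)
A triad on C# stacks thirds, so the chord tones use letter names C-E-G
Root: C#
Minor 3rd above C#: E
Diminished 5th above C#: G
The 5th = G


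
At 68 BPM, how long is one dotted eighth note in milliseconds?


One quarter-note beat = 60000 / BPM = 60000 / 68 ms
Dotted eighth note = 3/4 × quarter note
Duration = 3/4 × 60000 / 68 = 45000 / 68
= 661.8 ms


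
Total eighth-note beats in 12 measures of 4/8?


Reasoning:
Time signature 4/8: the bottom number 8 means the eighth note gets one count
The top number 4 means 4 eighth-note beats per measure
Total = 4 × 12 measures
= 48 eighth-note beats


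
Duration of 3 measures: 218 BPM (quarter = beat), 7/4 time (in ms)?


Step by step:
Quarter-note beat duration = 60000 / 218 ms
Beats per measure (7/4) = 7
One measure = 7 × 60000 / 218 = 420000 / 218 ms
3 measures = 3 × 420000 / 218 = 1260000 / 218
= 5779.8 ms


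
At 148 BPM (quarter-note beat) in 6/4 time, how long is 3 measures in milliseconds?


Reasoning:
Quarter-note beat duration = 60000 / 148 ms
Beats per measure (6/4) = 6
One measure = 6 × 60000 / 148 = 360000 / 148 ms
3 measures = 3 × 360000 / 148 = 1080000 / 148
= 7297.3 ms


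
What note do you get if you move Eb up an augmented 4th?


augmented 4th: 4 letter names, 6 semitones
Letter: E + 3 → A
Pitch: Eb + 6 semitones, spelled as an A → A
= A


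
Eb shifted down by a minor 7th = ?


Let's work it out.
minor 7th: 7 letter names, 10 semitones
Letter: E - 6 → F
Pitch: Eb - 10 semitones, spelled as an F → F
= F


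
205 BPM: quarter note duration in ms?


Step by step:
One quarter-note beat = 60000 / BPM = 60000 / 205 ms
Duration = 60000 / 205
= 292.7 ms


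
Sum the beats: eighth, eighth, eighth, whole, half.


Beat values:
  eighth = 0.5 beats
  eighth = 0.5 beats
  eighth = 0.5 beats
  whole = 4 beats
  half = 2 beats
Sum = 0.5 + 0.5 + 0.5 + 4 + 2
= 7.5 beats


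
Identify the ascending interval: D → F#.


Step by step:
Letter names: D → F spans 3 letter names → a 3rd
Semitones: D → F# = 4 half-steps
A 3rd of 4 semitones is a major 3rd
= major 3rd


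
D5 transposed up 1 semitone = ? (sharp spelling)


Working:
D5: chromatic position 2 in octave 5 → absolute = 5×12 + 2 = 62
Transpose up 1: 62 + 1 = 63
63 = 5×12 + 3 → D# in octave 5
Result = D#5


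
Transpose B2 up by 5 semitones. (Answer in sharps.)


B2: chromatic position 11 in octave 2 → absolute = 2×12 + 11 = 35
Transpose up 5: 35 + 5 = 40
40 = 3×12 + 4 → E in octave 3
Result = E3


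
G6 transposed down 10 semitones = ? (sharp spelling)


G6: chromatic position 7 in octave 6 → absolute = 6×12 + 7 = 79
Transpose down 10: 79 - 10 = 69
69 = 5×12 + 9 → A in octave 5
Result = A5


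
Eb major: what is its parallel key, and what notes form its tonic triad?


Solution.
Parallel keys share the same tonic but differ in mode
Eb major → parallel is Eb minor
Tonic triad of Eb minor = Eb Gb Bb
= Eb minor; triad = Eb Gb Bb


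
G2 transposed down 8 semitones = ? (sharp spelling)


Let's work it out.
G2: chromatic position 7 in octave 2 → absolute = 2×12 + 7 = 31
Transpose down 8: 31 - 8 = 23
23 = 1×12 + 11 → B in octave 1
Result = B1


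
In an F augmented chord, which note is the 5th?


Reasoning:
Augmented triad = root + major 3rd (4 semitones) + augmented 5th (8 semitones)
A triad on F stacks thirds, so the chord tones use letter names F-A-C
Root: F
Major 3rd above F: A
Augmented 5th above F: C#
The 5th = C#


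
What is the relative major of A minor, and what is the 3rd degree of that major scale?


Reasoning:
The relative major shares the key signature and is a minor 3rd above the minor tonic
A minor 3rd above A is C
→ relative major of A minor is C major
C major scale: C D E F G A B
= C major; 3rd degree = E


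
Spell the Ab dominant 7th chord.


Let's work it out.
Dominant 7th chord = root + major 3rd + perfect 5th + minor 7th
Seventh chords stack in thirds, so the letter names are A-C-E-G
Root: Ab
Major 3rd above Ab: C
Perfect 5th above Ab: Eb
Minor 7th above Ab: Gb
Chord = Ab C Eb Gb


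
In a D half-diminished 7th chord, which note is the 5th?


Solution.
Half-diminished 7th chord = root + minor 3rd + diminished 5th + minor 7th
Seventh chords stack in thirds, so the letter names are D-F-A-C
Root: D
Minor 3rd above D: F
Diminished 5th above D: Ab
Minor 7th above D: C
The 5th = Ab


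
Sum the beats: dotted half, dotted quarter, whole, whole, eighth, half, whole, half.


Let's work it out.
Beat values:
  dotted half = 3 beats
  dotted quarter = 1.5 beats
  whole = 4 beats
  whole = 4 beats
  eighth = 0.5 beats
  half = 2 beats
  whole = 4 beats
  half = 2 beats
Sum = 3 + 1.5 + 4 + 4 + 0.5 + 2 + 4 + 2
= 21 beats


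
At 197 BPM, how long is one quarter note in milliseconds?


Solution.
One quarter-note beat = 60000 / BPM = 60000 / 197 ms
Duration = 60000 / 197
= 304.6 ms


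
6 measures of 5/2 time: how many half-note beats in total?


Time signature 5/2: the bottom number 2 means the half note gets one count
The top number 5 means 5 half-note beats per measure
Total = 5 × 6 measures
= 30 half-note beats


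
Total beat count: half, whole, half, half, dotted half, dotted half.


Let's work it out.
Beat values:
  half = 2 beats
  whole = 4 beats
  half = 2 beats
  half = 2 beats
  dotted half = 3 beats
  dotted half = 3 beats
Sum = 2 + 4 + 2 + 2 + 3 + 3
= 16 beats


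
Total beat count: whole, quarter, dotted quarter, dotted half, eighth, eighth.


Working:
Beat values:
  whole = 4 beats
  quarter = 1 beat
  dotted quarter = 1.5 beats
  dotted half = 3 beats
  eighth = 0.5 beats
  eighth = 0.5 beats
Sum = 4 + 1 + 1.5 + 3 + 0.5 + 0.5
= 10.5 beats


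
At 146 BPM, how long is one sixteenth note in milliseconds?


Solution.
One quarter-note beat = 60000 / BPM = 60000 / 146 ms
Sixteenth note = 1/4 × quarter note
Duration = 1/4 × 60000 / 146 = 15000 / 146
= 102.7 ms


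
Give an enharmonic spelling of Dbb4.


Enharmonic notes sound the same pitch but are spelled with different letter names
Dbb and C name the same pitch class
= C4


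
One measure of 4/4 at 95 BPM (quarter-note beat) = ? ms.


Quarter-note beat duration = 60000 / 95 ms
Beats per measure (4/4) = 4
One measure = 4 × 60000 / 95 = 240000 / 95 ms
= 2526.3 ms


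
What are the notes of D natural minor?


Natural minor scale pattern: W-H-W-W-H-W-W (2-1-2-2-1-2-2 semitones)
Starting from D:
  D + 2 semitones → E
  E + 1 semitone → F
  F + 2 semitones → G
  G + 2 semitones → A
  A + 1 semitone → Bb
  Bb + 2 semitones → C
  C + 2 semitones → D
Scale = D E F G A Bb C


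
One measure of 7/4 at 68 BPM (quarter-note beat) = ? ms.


Working:
Quarter-note beat duration = 60000 / 68 ms
Beats per measure (7/4) = 7
One measure = 7 × 60000 / 68 = 420000 / 68 ms
= 6176.5 ms


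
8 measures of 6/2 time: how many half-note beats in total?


Let's work it out.
Time signature 6/2: the bottom number 2 means the half note gets one count
The top number 6 means 6 half-note beats per measure
Total = 6 × 8 measures
= 48 half-note beats


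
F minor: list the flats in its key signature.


Working:
Flat minor keys: A(0), D(1), G(2), C(3), F(4), Bb(5), Eb(6), Ab(7)
F minor has 4 flats
Order of flats: Bb Eb Ab Db Gb Cb Fb → first 4: Bb, Eb, Ab, Db
= Bb, Eb, Ab, Db


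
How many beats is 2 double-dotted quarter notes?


Let's work it out.
Base quarter note = 1 beat
Dot 1 adds half the previous value: +1/2
Dot 2 adds half the previous value: +1/4
One double-dotted quarter = 1 + 1/2 + 1/4 = 7/4
2 of them = 2 × 7/4 = 7/2
= 7/2 beats


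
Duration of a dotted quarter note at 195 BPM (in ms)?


One quarter-note beat = 60000 / BPM = 60000 / 195 ms
Dotted quarter note = 3/2 × quarter note
Duration = 3/2 × 60000 / 195 = 90000 / 195
= 461.5 ms


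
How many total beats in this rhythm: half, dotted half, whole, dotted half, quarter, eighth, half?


Reasoning:
Beat values:
  half = 2 beats
  dotted half = 3 beats
  whole = 4 beats
  dotted half = 3 beats
  quarter = 1 beat
  eighth = 0.5 beats
  half = 2 beats
Sum = 2 + 3 + 4 + 3 + 1 + 0.5 + 2
= 15.5 beats


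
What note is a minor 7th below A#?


A 7th spans 7 letter names, so from A we land on B
A minor 7th = 10 semitones below A#
Spell B at that pitch: B#
= B#


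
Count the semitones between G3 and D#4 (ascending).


Working:
Absolute semitone position = octave×12 + chromatic position
G3: 3×12 + 7 = 43
D#4: 4×12 + 3 = 51
Difference = 51 - 43 = 8
= 8 semitones


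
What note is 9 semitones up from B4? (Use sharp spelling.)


Reasoning:
B4: chromatic position 11 in octave 4 → absolute = 4×12 + 11 = 59
Transpose up 9: 59 + 9 = 68
68 = 5×12 + 8 → G# in octave 5
Result = G#5


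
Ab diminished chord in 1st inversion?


Step by step:
Root position: Ab Cb Ebb
1st inversion: move root up an octave
Bass note: Cb
Notes (bottom to top) = Cb Ebb Ab


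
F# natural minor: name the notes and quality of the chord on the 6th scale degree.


Solution.
F# natural minor scale: F# G# A B C# D E
Diatonic triad on degree 6 stacks scale notes 6, 1, 3: D F# A
D→F# = 4 semitones; D→A = 7 semitones → major triad
= D F# A (major)


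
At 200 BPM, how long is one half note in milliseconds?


Solution.
One quarter-note beat = 60000 / BPM = 60000 / 200 ms
Half note = 2 × quarter note
Duration = 2 × 60000 / 200 = 120000 / 200
= 600.0 ms


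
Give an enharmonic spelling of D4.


Working:
Enharmonic notes sound the same pitch but are spelled with different letter names
D and Ebb name the same pitch class
= Ebb4


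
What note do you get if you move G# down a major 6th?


Reasoning:
major 6th: 6 letter names, 9 semitones
Letter: G - 5 → B
Pitch: G# - 9 semitones, spelled as a B → B
= B


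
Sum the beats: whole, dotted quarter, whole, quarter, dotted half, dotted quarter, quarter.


Beat values:
  whole = 4 beats
  dotted quarter = 1.5 beats
  whole = 4 beats
  quarter = 1 beat
  dotted half = 3 beats
  dotted quarter = 1.5 beats
  quarter = 1 beat
Sum = 4 + 1.5 + 4 + 1 + 3 + 1.5 + 1
= 16 beats


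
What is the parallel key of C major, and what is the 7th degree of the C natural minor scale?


Parallel keys share the same tonic but differ in mode
C major → parallel is C minor
C natural minor scale: C D Eb F G Ab Bb
= C minor; 7th degree = Bb


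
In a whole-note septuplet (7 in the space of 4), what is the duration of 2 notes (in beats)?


Reasoning:
Septuplet: 7 notes occupy the space of 4 whole notes
Space = 4 × 4 = 16 beats
Each septuplet note = 16 / 7 = 16/7 beats
2 notes = 2 × 16/7 = 32/7
= 32/7 beats


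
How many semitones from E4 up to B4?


Step by step:
Absolute semitone position = octave×12 + chromatic position
E4: 4×12 + 4 = 52
B4: 4×12 + 11 = 59
Difference = 59 - 52 = 7
= 7 semitones


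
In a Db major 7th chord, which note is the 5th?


Let's work it out.
Major 7th chord = root + major 3rd + perfect 5th + major 7th
Seventh chords stack in thirds, so the letter names are D-F-A-C
Root: Db
Major 3rd above Db: F
Perfect 5th above Db: Ab
Major 7th above Db: C
The 5th = Ab


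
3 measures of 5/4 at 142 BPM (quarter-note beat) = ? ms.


Solution.
Quarter-note beat duration = 60000 / 142 ms
Beats per measure (5/4) = 5
One measure = 5 × 60000 / 142 = 300000 / 142 ms
3 measures = 3 × 300000 / 142 = 900000 / 142
= 6338.0 ms


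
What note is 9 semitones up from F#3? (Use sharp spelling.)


Working:
F#3: chromatic position 6 in octave 3 → absolute = 3×12 + 6 = 42
Transpose up 9: 42 + 9 = 51
51 = 4×12 + 3 → D# in octave 4
Result = D#4


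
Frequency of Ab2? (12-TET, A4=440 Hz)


Solution.
f = 440 × 2^(n/12) where n = semitones from A4
Ab2: -25 semitones from A4
f = 440 × 2^(-25/12)
f = 103.83 Hz


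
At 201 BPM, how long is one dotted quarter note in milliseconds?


Let's work it out.
One quarter-note beat = 60000 / BPM = 60000 / 201 ms
Dotted quarter note = 3/2 × quarter note
Duration = 3/2 × 60000 / 201 = 90000 / 201
= 447.8 ms


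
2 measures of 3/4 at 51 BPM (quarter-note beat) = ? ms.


Quarter-note beat duration = 60000 / 51 ms
Beats per measure (3/4) = 3
One measure = 3 × 60000 / 51 = 180000 / 51 ms
2 measures = 2 × 180000 / 51 = 360000 / 51
= 7058.8 ms


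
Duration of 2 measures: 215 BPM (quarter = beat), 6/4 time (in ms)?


Reasoning:
Quarter-note beat duration = 60000 / 215 ms
Beats per measure (6/4) = 6
One measure = 6 × 60000 / 215 = 360000 / 215 ms
2 measures = 2 × 360000 / 215 = 720000 / 215
= 3348.8 ms


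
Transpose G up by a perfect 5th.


Solution.
perfect 5th: 5 letter names, 7 semitones
Letter: G + 4 → D
Pitch: G + 7 semitones, spelled as a D → D
= D


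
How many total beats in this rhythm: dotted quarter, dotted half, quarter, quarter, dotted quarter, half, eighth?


Solution.
Beat values:
  dotted quarter = 1.5 beats
  dotted half = 3 beats
  quarter = 1 beat
  quarter = 1 beat
  dotted quarter = 1.5 beats
  half = 2 beats
  eighth = 0.5 beats
Sum = 1.5 + 3 + 1 + 1 + 1.5 + 2 + 0.5
= 10.5 beats


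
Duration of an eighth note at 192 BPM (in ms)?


Reasoning:
One quarter-note beat = 60000 / BPM = 60000 / 192 ms
Eighth note = 1/2 × quarter note
Duration = 1/2 × 60000 / 192 = 30000 / 192
= 156.2 ms


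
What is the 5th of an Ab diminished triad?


Step by step:
Diminished triad = root + minor 3rd (3 semitones) + diminished 5th (6 semitones)
A triad on Ab stacks thirds, so the chord tones use letter names A-C-E
Root: Ab
Minor 3rd above Ab: Cb
Diminished 5th above Ab: Ebb
The 5th = Ebb


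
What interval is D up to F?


Step by step:
Letter names: D → F spans 3 letter names → a 3rd
Semitones: D → F = 3 half-steps
A 3rd of 3 semitones is a minor 3rd
= minor 3rd


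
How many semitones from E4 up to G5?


Reasoning:
Absolute semitone position = octave×12 + chromatic position
E4: 4×12 + 4 = 52
G5: 5×12 + 7 = 67
Difference = 67 - 52 = 15
= 15 semitones


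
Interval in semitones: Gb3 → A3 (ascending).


Absolute semitone position = octave×12 + chromatic position
Gb3: 3×12 + 6 = 42
A3: 3×12 + 9 = 45
Difference = 45 - 42 = 3
= 3 semitones


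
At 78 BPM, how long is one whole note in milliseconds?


One quarter-note beat = 60000 / BPM = 60000 / 78 ms
Whole note = 4 × quarter note
Duration = 4 × 60000 / 78 = 240000 / 78
= 3076.9 ms


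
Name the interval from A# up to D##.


Reasoning:
Letter names: A → D spans 4 letter names → a 4th
Semitones: A# → D## = 6 half-steps
A 4th of 6 semitones is an augmented 4th
= augmented 4th


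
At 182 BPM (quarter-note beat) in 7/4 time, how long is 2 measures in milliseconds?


Step by step:
Quarter-note beat duration = 60000 / 182 ms
Beats per measure (7/4) = 7
One measure = 7 × 60000 / 182 = 420000 / 182 ms
2 measures = 2 × 420000 / 182 = 840000 / 182
= 4615.4 ms


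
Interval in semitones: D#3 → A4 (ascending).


Absolute semitone position = octave×12 + chromatic position
D#3: 3×12 + 3 = 39
A4: 4×12 + 9 = 57
Difference = 57 - 39 = 18
= 18 semitones


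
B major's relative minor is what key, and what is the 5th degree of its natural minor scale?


Let's work it out.
The relative minor shares the major's key signature and starts on its 6th degree
6th degree = a major 6th above the tonic; a major 6th above B is G#
→ relative minor of B major is G# minor
G# natural minor scale: G# A# B C# D# E F#
= G# minor; 5th degree = D#


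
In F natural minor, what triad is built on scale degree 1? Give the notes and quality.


Step by step:
F natural minor scale: F G Ab Bb C Db Eb
Diatonic triad on degree 1 stacks scale notes 1, 3, 5: F Ab C
F→Ab = 3 semitones; F→C = 7 semitones → minor triad
= F Ab C (minor)


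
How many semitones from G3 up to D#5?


Step by step:
Absolute semitone position = octave×12 + chromatic position
G3: 3×12 + 7 = 43
D#5: 5×12 + 3 = 63
Difference = 63 - 43 = 20
= 20 semitones


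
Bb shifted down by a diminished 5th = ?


Step by step:
diminished 5th: 5 letter names, 6 semitones
Letter: B - 4 → E
Pitch: Bb - 6 semitones, spelled as an E → E
= E


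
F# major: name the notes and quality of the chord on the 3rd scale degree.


Reasoning:
F# major scale: F# G# A# B C# D# E#
Diatonic triad on degree 3 stacks scale notes 3, 5, 7: A# C# E#
A#→C# = 3 semitones; A#→E# = 7 semitones → minor triad
= A# C# E# (minor)


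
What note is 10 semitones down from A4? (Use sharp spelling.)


A4: chromatic position 9 in octave 4 → absolute = 4×12 + 9 = 57
Transpose down 10: 57 - 10 = 47
47 = 3×12 + 11 → B in octave 3
Result = B3


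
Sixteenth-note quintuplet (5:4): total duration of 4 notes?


Quintuplet: 5 notes occupy the space of 4 sixteenth notes
Space = 4 × 1/4 = 1 beat
Each quintuplet note = 1 / 5 = 1/5 beats
4 notes = 4 × 1/5 = 4/5
= 4/5 beats


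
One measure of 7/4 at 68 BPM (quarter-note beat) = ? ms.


Solution.
Quarter-note beat duration = 60000 / 68 ms
Beats per measure (7/4) = 7
One measure = 7 × 60000 / 68 = 420000 / 68 ms
= 6176.5 ms


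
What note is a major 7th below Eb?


A 7th spans 7 letter names, so from E we land on F
A major 7th = 11 semitones below Eb
Spell F at that pitch: Fb
= Fb


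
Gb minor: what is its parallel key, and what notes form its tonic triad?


Parallel keys share the same tonic but differ in mode
Gb minor → parallel is Gb major
Tonic triad of Gb major = Gb Bb Db
= Gb major; triad = Gb Bb Db


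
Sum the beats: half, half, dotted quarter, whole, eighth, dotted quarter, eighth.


Solution.
Beat values:
  half = 2 beats
  half = 2 beats
  dotted quarter = 1.5 beats
  whole = 4 beats
  eighth = 0.5 beats
  dotted quarter = 1.5 beats
  eighth = 0.5 beats
Sum = 2 + 2 + 1.5 + 4 + 0.5 + 1.5 + 0.5
= 12 beats


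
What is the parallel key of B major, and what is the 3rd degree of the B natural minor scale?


Let's work it out.
Parallel keys share the same tonic but differ in mode
B major → parallel is B minor
B natural minor scale: B C# D E F# G A
= B minor; 3rd degree = D


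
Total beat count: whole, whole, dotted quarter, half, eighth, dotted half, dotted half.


Beat values:
  whole = 4 beats
  whole = 4 beats
  dotted quarter = 1.5 beats
  half = 2 beats
  eighth = 0.5 beats
  dotted half = 3 beats
  dotted half = 3 beats
Sum = 4 + 4 + 1.5 + 2 + 0.5 + 3 + 3
= 18 beats


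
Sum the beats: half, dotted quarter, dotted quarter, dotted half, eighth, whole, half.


Beat values:
  half = 2 beats
  dotted quarter = 1.5 beats
  dotted quarter = 1.5 beats
  dotted half = 3 beats
  eighth = 0.5 beats
  whole = 4 beats
  half = 2 beats
Sum = 2 + 1.5 + 1.5 + 3 + 0.5 + 4 + 2
= 14.5 beats


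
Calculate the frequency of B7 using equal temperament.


Solution.
f = 440 × 2^(n/12) where n = semitones from A4
B7: 38 semitones from A4
f = 440 × 2^(38/12)
f = 3951.07 Hz


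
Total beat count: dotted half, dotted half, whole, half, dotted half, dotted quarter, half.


Beat values:
  dotted half = 3 beats
  dotted half = 3 beats
  whole = 4 beats
  half = 2 beats
  dotted half = 3 beats
  dotted quarter = 1.5 beats
  half = 2 beats
Sum = 3 + 3 + 4 + 2 + 3 + 1.5 + 2
= 18.5 beats


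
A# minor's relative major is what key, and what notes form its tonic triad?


The relative major shares the key signature and is a minor 3rd above the minor tonic
A minor 3rd above A# is C#
→ relative major of A# minor is C# major
Tonic triad of C# major = root + major 3rd + perfect 5th = C# E# G#
= C# major; triad = C# E# G#


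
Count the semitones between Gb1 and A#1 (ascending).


Absolute semitone position = octave×12 + chromatic position
Gb1: 1×12 + 6 = 18
A#1: 1×12 + 10 = 22
Difference = 22 - 18 = 4
= 4 semitones


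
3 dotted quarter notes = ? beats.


Base quarter note = 1 beat
Dot 1 adds half the previous value: +1/2
One dotted quarter = 1 + 1/2 = 3/2
3 of them = 3 × 3/2 = 9/2
= 9/2 beats


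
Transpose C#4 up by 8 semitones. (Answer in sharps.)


C#4: chromatic position 1 in octave 4 → absolute = 4×12 + 1 = 49
Transpose up 8: 49 + 8 = 57
57 = 4×12 + 9 → A in octave 4
Result = A4


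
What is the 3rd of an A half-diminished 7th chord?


Half-diminished 7th chord = root + minor 3rd + diminished 5th + minor 7th
Seventh chords stack in thirds, so the letter names are A-C-E-G
Root: A
Minor 3rd above A: C
Diminished 5th above A: Eb
Minor 7th above A: G
The 3rd = C
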